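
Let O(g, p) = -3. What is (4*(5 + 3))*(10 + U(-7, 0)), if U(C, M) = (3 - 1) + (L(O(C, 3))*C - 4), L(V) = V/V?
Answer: 32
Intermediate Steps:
L(V) = 1
U(C, M) = -2 + C (U(C, M) = (3 - 1) + (1*C - 4) = 2 + (C - 4) = 2 + (-4 + C) = -2 + C)
(4*(5 + 3))*(10 + U(-7, 0)) = (4*(5 + 3))*(10 + (-2 - 7)) = (4*8)*(10 - 9) = 32*1 = 32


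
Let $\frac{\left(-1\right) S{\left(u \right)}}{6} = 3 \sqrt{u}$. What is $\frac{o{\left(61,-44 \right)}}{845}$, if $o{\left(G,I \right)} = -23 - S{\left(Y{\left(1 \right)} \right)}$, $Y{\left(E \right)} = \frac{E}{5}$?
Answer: $- \frac{23}{845} + \frac{18 \sqrt{5}}{4225} \approx -0.017693$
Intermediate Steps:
$Y{\left(E \right)} = \frac{E}{5}$ ($Y{\left(E \right)} = E \frac{1}{5} = \frac{E}{5}$)
$S{\left(u \right)} = - 18 \sqrt{u}$ ($S{\left(u \right)} = - 6 \cdot 3 \sqrt{u} = - 18 \sqrt{u}$)
$o{\left(G,I \right)} = -23 + \frac{18 \sqrt{5}}{5}$ ($o{\left(G,I \right)} = -23 - - 18 \sqrt{\frac{1}{5} \cdot 1} = -23 - - \frac{18}{\sqrt{5}} = -23 - - 18 \frac{\sqrt{5}}{5} = -23 - - \frac{18 \sqrt{5}}{5} = -23 + \frac{18 \sqrt{5}}{5}$)
$\frac{o{\left(61,-44 \right)}}{845} = \frac{-23 + \frac{18 \sqrt{5}}{5}}{845} = \left(-23 + \frac{18 \sqrt{5}}{5}\right) \frac{1}{845} = - \frac{23}{845} + \frac{18 \sqrt{5}}{4225}$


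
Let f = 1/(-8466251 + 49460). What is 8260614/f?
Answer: -69527861569674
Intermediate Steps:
f = -1/8416791 (f = 1/(-8416791) = -1/8416791 ≈ -1.1881e-7)
8260614/f = 8260614/(-1/8416791) = 8260614*(-8416791) = -69527861569674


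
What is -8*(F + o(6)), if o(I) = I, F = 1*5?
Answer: -88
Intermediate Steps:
F = 5
-8*(F + o(6)) = -8*(5 + 6) = -8*11 = -88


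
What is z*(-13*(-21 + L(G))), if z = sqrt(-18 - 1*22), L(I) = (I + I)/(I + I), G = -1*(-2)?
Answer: 520*I*sqrt(10) ≈ 1644.4*I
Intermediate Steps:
G = 2
L(I) = 1 (L(I) = (2*I)/((2*I)) = (2*I)*(1/(2*I)) = 1)
z = 2*I*sqrt(10) (z = sqrt(-18 - 22) = sqrt(-40) = 2*I*sqrt(10) ≈ 6.3246*I)
z*(-13*(-21 + L(G))) = (2*I*sqrt(10))*(-13*(-21 + 1)) = (2*I*sqrt(10))*(-13*(-20)) = (2*I*sqrt(10))*260 = 520*I*sqrt(10)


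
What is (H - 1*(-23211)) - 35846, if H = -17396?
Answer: -30031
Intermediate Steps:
(H - 1*(-23211)) - 35846 = (-17396 - 1*(-23211)) - 35846 = (-17396 + 23211) - 35846 = 5815 - 35846 = -30031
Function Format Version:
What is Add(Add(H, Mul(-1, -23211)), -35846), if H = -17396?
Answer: -30031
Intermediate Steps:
Add(Add(H, Mul(-1, -23211)), -35846) = Add(Add(-17396, Mul(-1, -23211)), -35846) = Add(Add(-17396, 23211), -35846) = Add(5815, -35846) = -30031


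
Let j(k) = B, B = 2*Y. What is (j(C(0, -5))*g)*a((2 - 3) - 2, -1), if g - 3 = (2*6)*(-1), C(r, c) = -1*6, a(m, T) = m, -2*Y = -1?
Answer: 27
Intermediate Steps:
Y = ½ (Y = -½*(-1) = ½ ≈ 0.50000)
B = 1 (B = 2*(½) = 1)
C(r, c) = -6
j(k) = 1
g = -9 (g = 3 + (2*6)*(-1) = 3 + 12*(-1) = 3 - 12 = -9)
(j(C(0, -5))*g)*a((2 - 3) - 2, -1) = (1*(-9))*((2 - 3) - 2) = -9*(-1 - 2) = -9*(-3) = 27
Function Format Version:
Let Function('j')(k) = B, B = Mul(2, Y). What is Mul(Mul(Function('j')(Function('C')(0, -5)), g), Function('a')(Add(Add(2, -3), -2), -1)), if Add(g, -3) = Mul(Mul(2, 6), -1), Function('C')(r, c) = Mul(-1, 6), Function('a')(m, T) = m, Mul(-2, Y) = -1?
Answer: 27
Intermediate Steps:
Y = Rational(1, 2) (Y = Mul(Rational(-1, 2), -1) = Rational(1, 2) ≈ 0.50000)
B = 1 (B = Mul(2, Rational(1, 2)) = 1)
Function('C')(r, c) = -6
Function('j')(k) = 1
g = -9 (g = Add(3, Mul(Mul(2, 6), -1)) = Add(3, Mul(12, -1)) = Add(3, -12) = -9)
Mul(Mul(Function('j')(Function('C')(0, -5)), g), Function('a')(Add(Add(2, -3), -2), -1)) = Mul(Mul(1, -9), Add(Add(2, -3), -2)) = Mul(-9, Add(-1, -2)) = Mul(-9, -3) = 27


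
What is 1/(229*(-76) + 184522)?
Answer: 1/167118 ≈ 5.9838e-6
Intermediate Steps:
1/(229*(-76) + 184522) = 1/(-17404 + 184522) = 1/167118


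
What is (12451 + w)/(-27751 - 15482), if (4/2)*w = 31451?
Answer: -56353/86466 ≈ -0.65174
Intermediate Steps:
w = 31451/2 (w = (½)*31451 = 31451/2 ≈ 15726.)
(12451 + w)/(-27751 - 15482) = (12451 + 31451/2)/(-27751 - 15482) = (56353/2)/(-43233) = (56353/2)*(-1/43233) = -56353/86466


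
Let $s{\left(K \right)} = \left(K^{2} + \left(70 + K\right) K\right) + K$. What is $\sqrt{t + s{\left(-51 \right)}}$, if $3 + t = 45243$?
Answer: $\sqrt{46821} \approx 216.38$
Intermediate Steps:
$t = 45240$ ($t = -3 + 45243 = 45240$)
$s{\left(K \right)} = K + K^{2} + K \left(70 + K\right)$ ($s{\left(K \right)} = \left(K^{2} + K \left(70 + K\right)\right) + K = K + K^{2} + K \left(70 + K\right)$)
$\sqrt{t + s{\left(-51 \right)}} = \sqrt{45240 - 51 \left(71 + 2 \left(-51\right)\right)} = \sqrt{45240 - 51 \left(71 - 102\right)} = \sqrt{45240 - -1581} = \sqrt{45240 + 1581} = \sqrt{46821}$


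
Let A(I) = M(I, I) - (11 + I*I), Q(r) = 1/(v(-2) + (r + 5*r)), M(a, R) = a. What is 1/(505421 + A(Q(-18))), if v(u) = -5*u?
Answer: 9604/4853957541 ≈ 1.9786e-6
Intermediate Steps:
Q(r) = 1/(10 + 6*r) (Q(r) = 1/(-5*(-2) + (r + 5*r)) = 1/(10 + 6*r))
A(I) = -11 + I - I² (A(I) = I - (11 + I*I) = I - (11 + I²) = I + (-11 - I²) = -11 + I - I²)
1/(505421 + A(Q(-18))) = 1/(505421 + (-11 + 1/(2*(5 + 3*(-18))) - (1/(2*(5 + 3*(-18))))²)) = 1/(505421 + (-11 + 1/(2*(5 - 54)) - (1/(2*(5 - 54)))²)) = 1/(505421 + (-11 + (½)/(-49) - ((½)/(-49))²)) = 1/(505421 + (-11 + (½)*(-1/49) - ((½)*(-1/49))²)) = 1/(505421 + (-11 - 1/98 - (-1/98)²)) = 1/(505421 + (-11 - 1/98 - 1*1/9604)) = 1/(505421 + (-11 - 1/98 - 1/9604)) = 1/(505421 - 105743/9604) = 1/(4853957541/9604) = 9604/4853957541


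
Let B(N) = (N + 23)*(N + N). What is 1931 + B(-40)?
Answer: 3291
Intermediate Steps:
B(N) = 2*N*(23 + N) (B(N) = (23 + N)*(2*N) = 2*N*(23 + N))
1931 + B(-40) = 1931 + 2*(-40)*(23 - 40) = 1931 + 2*(-40)*(-17) = 1931 + 1360 = 3291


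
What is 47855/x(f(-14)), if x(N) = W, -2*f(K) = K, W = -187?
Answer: -2815/11 ≈ -255.91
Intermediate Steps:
f(K) = -K/2
x(N) = -187
47855/x(f(-14)) = 47855/(-187) = 47855*(-1/187) = -2815/11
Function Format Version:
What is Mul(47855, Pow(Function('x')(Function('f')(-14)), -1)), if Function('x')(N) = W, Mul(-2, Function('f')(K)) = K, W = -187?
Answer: Rational(-2815, 11) ≈ -255.91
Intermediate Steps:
Function('f')(K) = Mul(Rational(-1, 2), K)
Function('x')(N) = -187
Mul(47855, Pow(Function('x')(Function('f')(-14)), -1)) = Mul(47855, Pow(-187, -1)) = Mul(47855, Rational(-1, 187)) = Rational(-2815, 11)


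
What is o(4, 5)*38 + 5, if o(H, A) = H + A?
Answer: 347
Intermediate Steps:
o(H, A) = A + H
o(4, 5)*38 + 5 = (5 + 4)*38 + 5 = 9*38 + 5 = 342 + 5 = 347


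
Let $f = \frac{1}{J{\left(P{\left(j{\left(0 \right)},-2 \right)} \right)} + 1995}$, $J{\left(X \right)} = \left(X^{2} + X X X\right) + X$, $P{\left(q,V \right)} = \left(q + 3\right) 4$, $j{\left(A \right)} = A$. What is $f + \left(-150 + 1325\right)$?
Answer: $\frac{4557826}{3879} \approx 1175.0$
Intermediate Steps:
$P{\left(q,V \right)} = 12 + 4 q$ ($P{\left(q,V \right)} = \left(3 + q\right) 4 = 12 + 4 q$)
$J{\left(X \right)} = X + X^{2} + X^{3}$ ($J{\left(X \right)} = \left(X^{2} + X^{2} X\right) + X = \left(X^{2} + X^{3}\right) + X = X + X^{2} + X^{3}$)
$f = \frac{1}{3879}$ ($f = \frac{1}{\left(12 + 4 \cdot 0\right) \left(1 + \left(12 + 4 \cdot 0\right) + \left(12 + 4 \cdot 0\right)^{2}\right) + 1995} = \frac{1}{\left(12 + 0\right) \left(1 + \left(12 + 0\right) + \left(12 + 0\right)^{2}\right) + 1995} = \frac{1}{12 \left(1 + 12 + 12^{2}\right) + 1995} = \frac{1}{12 \left(1 + 12 + 144\right) + 1995} = \frac{1}{12 \cdot 157 + 1995} = \frac{1}{1884 + 1995} = \frac{1}{3879} \approx 0.0002578$)
$f + \left(-150 + 1325\right) = \frac{1}{3879} + \left(-150 + 1325\right) = \frac{1}{3879} + 1175 = \frac{4557826}{3879}$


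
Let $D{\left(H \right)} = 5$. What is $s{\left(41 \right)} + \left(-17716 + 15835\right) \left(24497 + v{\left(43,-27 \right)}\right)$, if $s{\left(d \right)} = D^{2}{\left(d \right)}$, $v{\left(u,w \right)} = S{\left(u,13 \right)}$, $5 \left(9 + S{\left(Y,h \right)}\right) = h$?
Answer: $- \frac{230333968}{5} \approx -4.6067 \cdot 10^{7}$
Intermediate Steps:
$S{\left(Y,h \right)} = -9 + \frac{h}{5}$
$v{\left(u,w \right)} = - \frac{32}{5}$ ($v{\left(u,w \right)} = -9 + \frac{1}{5} \cdot 13 = -9 + \frac{13}{5} = - \frac{32}{5}$)
$s{\left(d \right)} = 25$ ($s{\left(d \right)} = 5^{2} = 25$)
$s{\left(41 \right)} + \left(-17716 + 15835\right) \left(24497 + v{\left(43,-27 \right)}\right) = 25 + \left(-17716 + 15835\right) \left(24497 - \frac{32}{5}\right) = 25 - \frac{230334093}{5} = - \frac{230333968}{5}$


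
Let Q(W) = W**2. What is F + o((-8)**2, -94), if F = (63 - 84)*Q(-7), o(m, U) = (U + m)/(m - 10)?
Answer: -9266/9 ≈ -1029.6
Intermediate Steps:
o(m, U) = (U + m)/(-10 + m)
F = -1029 (F = (63 - 84)*(-7)**2 = -21*49 = -1029)
F + o((-8)**2, -94) = -1029 + (-94 + (-8)**2)/(-10 + (-8)**2) = -1029 + (-94 + 64)/(-10 + 64) = -1029 - 30/54 = -1029 + (1/54)*(-30) = -1029 - 5/9 = -9266/9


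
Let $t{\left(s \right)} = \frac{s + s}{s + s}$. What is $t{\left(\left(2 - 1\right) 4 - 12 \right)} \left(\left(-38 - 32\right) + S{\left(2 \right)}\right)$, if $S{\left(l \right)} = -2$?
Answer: $-72$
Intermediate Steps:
$t{\left(s \right)} = 1$ ($t{\left(s \right)} = \frac{2 s}{2 s} = 2 s \frac{1}{2 s} = 1$)
$t{\left(\left(2 - 1\right) 4 - 12 \right)} \left(\left(-38 - 32\right) + S{\left(2 \right)}\right) = 1 \left(\left(-38 - 32\right) - 2\right) = 1 \left(-70 - 2\right) = 1 \left(-72\right) = -72$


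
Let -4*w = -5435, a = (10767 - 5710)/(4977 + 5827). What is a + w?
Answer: 3671248/2701 ≈ 1359.2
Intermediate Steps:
a = 5057/10804 ≈ 0.46807
w = 5435/4 (w = -1/4*(-5435) = 5435/4 ≈ 1358.8)
a + w = 5057/10804 + 5435/4 = 3671248/2701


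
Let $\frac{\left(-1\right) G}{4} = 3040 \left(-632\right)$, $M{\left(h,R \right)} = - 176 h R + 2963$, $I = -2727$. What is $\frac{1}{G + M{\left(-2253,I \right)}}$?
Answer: $- \frac{1}{1073643773} \approx -9.3141 \cdot 10^{-10}$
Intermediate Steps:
$M{\left(h,R \right)} = 2963 - 176 R h$ ($M{\left(h,R \right)} = - 176 R h + 2963 = 2963 - 176 R h$)
$G = 7685120$ ($G = - 4 \cdot 3040 \left(-632\right) = \left(-4\right) \left(-1921280\right) = 7685120$)
$\frac{1}{G + M{\left(-2253,I \right)}} = \frac{1}{7685120 + \left(2963 - \left(-479952\right) \left(-2253\right)\right)} = \frac{1}{7685120 + \left(2963 - 1081331856\right)} = \frac{1}{7685120 - 1081328893} = \frac{1}{-1073643773} = - \frac{1}{1073643773}$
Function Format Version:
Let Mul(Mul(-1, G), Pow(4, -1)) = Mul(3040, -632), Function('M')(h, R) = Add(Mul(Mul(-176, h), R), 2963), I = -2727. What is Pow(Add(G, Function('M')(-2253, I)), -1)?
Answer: Rational(-1, 1073643773) ≈ -9.3141e-10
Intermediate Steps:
Function('M')(h, R) = Add(2963, Mul(-176, R, h)) (Function('M')(h, R) = Add(Mul(-176, R, h), 2963) = Add(2963, Mul(-176, R, h)))
G = 7685120 (G = Mul(-4, Mul(3040, -632)) = Mul(-4, -1921280) = 7685120)
Pow(Add(G, Function('M')(-2253, I)), -1) = Pow(Add(7685120, Add(2963, Mul(-176, -2727, -2253))), -1) = Pow(Add(7685120, Add(2963, -1081331856)), -1) = Pow(Add(7685120, -1081328893), -1) = Pow(-1073643773, -1) = Rational(-1, 1073643773)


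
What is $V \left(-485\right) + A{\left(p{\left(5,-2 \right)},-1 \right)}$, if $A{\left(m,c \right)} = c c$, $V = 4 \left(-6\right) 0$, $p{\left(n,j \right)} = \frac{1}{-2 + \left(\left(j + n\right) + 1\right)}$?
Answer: $1$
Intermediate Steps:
$p{\left(n,j \right)} = \frac{1}{-1 + j + n}$ ($p{\left(n,j \right)} = \frac{1}{-2 + \left(1 + j + n\right)} = \frac{1}{-1 + j + n}$)
$V = 0$ ($V = \left(-24\right) 0 = 0$)
$A{\left(m,c \right)} = c^{2}$
$V \left(-485\right) + A{\left(p{\left(5,-2 \right)},-1 \right)} = 0 \left(-485\right) + \left(-1\right)^{2} = 0 + 1 = 1$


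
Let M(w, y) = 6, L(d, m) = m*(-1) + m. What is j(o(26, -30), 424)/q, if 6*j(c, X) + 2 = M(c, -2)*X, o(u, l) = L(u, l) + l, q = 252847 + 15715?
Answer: 1271/805686 ≈ 0.0015775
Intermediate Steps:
L(d, m) = 0 (L(d, m) = -m + m = 0)
q = 268562
o(u, l) = l (o(u, l) = 0 + l = l)
j(c, X) = -⅓ + X (j(c, X) = -⅓ + (6*X)/6 = -⅓ + X)
j(o(26, -30), 424)/q = (-⅓ + 424)/268562 = (1271/3)*(1/268562) = 1271/805686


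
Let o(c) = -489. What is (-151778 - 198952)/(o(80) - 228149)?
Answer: 175365/114319 ≈ 1.5340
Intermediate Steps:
(-151778 - 198952)/(o(80) - 228149) = (-151778 - 198952)/(-489 - 228149) = -350730/(-228638) = -350730*(-1/228638) = 175365/114319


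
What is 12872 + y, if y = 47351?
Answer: 60223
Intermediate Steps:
12872 + y = 12872 + 47351 = 60223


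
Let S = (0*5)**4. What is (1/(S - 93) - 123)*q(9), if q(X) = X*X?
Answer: -308880/31 ≈ -9963.9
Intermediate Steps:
S = 0 (S = 0**4 = 0)
q(X) = X**2
(1/(S - 93) - 123)*q(9) = (1/(0 - 93) - 123)*9**2 = (1/(-93) - 123)*81 = (-1/93 - 123)*81 = -11440/93*81 = -308880/31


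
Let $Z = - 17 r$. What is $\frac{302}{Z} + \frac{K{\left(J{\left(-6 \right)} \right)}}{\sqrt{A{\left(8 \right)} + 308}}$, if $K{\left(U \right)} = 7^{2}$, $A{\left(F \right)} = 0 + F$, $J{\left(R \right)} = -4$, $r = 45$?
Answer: $- \frac{302}{765} + \frac{49 \sqrt{79}}{158} \approx 2.3617$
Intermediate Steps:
$A{\left(F \right)} = F$
$K{\left(U \right)} = 49$
$Z = -765$ ($Z = \left(-17\right) 45 = -765$)
$\frac{302}{Z} + \frac{K{\left(J{\left(-6 \right)} \right)}}{\sqrt{A{\left(8 \right)} + 308}} = \frac{302}{-765} + \frac{49}{\sqrt{8 + 308}} = 302 \left(- \frac{1}{765}\right) + \frac{49}{\sqrt{316}} = - \frac{302}{765} + \frac{49}{2 \sqrt{79}} = - \frac{302}{765} + 49 \frac{\sqrt{79}}{158} = - \frac{302}{765} + \frac{49 \sqrt{79}}{158}$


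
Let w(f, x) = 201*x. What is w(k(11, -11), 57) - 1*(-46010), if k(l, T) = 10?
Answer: 57467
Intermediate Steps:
w(k(11, -11), 57) - 1*(-46010) = 201*57 - 1*(-46010) = 11457 + 46010 = 57467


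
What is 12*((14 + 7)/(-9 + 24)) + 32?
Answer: 244/5 ≈ 48.800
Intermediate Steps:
12*((14 + 7)/(-9 + 24)) + 32 = 12*(21/15) + 32 = 12*(21*(1/15)) + 32 = 12*(7/5) + 32 = 84/5 + 32 = 244/5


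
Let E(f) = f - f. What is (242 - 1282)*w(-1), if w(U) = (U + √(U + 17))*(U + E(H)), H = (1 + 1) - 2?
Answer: 3120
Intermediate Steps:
H = 0 (H = 2 - 2 = 0)
E(f) = 0
w(U) = U*(U + √(17 + U)) (w(U) = (U + √(U + 17))*(U + 0) = (U + √(17 + U))*U = U*(U + √(17 + U)))
(242 - 1282)*w(-1) = (242 - 1282)*(-(-1 + √(17 - 1))) = -(-1040)*(-1 + √16) = -(-1040)*(-1 + 4) = -(-1040)*3 = -1040*(-3) = 3120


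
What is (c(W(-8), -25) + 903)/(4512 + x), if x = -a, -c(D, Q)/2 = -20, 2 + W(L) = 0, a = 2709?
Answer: 943/1803 ≈ 0.52302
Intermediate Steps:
W(L) = -2 (W(L) = -2 + 0 = -2)
c(D, Q) = 40 (c(D, Q) = -2*(-20) = 40)
x = -2709 (x = -1*2709 = -2709)
(c(W(-8), -25) + 903)/(4512 + x) = (40 + 903)/(4512 - 2709) = 943/1803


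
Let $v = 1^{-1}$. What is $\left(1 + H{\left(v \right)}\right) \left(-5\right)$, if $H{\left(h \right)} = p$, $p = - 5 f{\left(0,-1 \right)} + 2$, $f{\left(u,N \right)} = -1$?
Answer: $-40$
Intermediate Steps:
$v = 1$
$p = 7$ ($p = \left(-5\right) \left(-1\right) + 2 = 5 + 2 = 7$)
$H{\left(h \right)} = 7$
$\left(1 + H{\left(v \right)}\right) \left(-5\right) = \left(1 + 7\right) \left(-5\right) = 8 \left(-5\right) = -40$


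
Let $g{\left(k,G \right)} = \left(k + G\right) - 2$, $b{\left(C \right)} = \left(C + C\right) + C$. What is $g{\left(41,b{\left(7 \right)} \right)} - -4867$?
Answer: $4927$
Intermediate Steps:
$b{\left(C \right)} = 3 C$ ($b{\left(C \right)} = 2 C + C = 3 C$)
$g{\left(k,G \right)} = -2 + G + k$ ($g{\left(k,G \right)} = \left(G + k\right) - 2 = -2 + G + k$)
$g{\left(41,b{\left(7 \right)} \right)} - -4867 = \left(-2 + 3 \cdot 7 + 41\right) - -4867 = \left(-2 + 21 + 41\right) + 4867 = 60 + 4867 = 4927$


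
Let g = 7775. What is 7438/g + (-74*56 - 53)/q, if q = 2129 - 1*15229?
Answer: 5202779/4074100 ≈ 1.2770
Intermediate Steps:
q = -13100 (q = 2129 - 15229 = -13100)
7438/g + (-74*56 - 53)/q = 7438/7775 + (-74*56 - 53)/(-13100) = 7438*(1/7775) + (-4144 - 53)*(-1/13100) = 7438/7775 - 4197*(-1/13100) = 7438/7775 + 4197/13100 = 5202779/4074100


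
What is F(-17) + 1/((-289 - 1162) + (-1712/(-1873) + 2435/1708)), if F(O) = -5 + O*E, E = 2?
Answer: -180744254371/4634386033 ≈ -39.001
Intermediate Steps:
F(O) = -5 + 2*O (F(O) = -5 + O*2 = -5 + 2*O)
F(-17) + 1/((-289 - 1162) + (-1712/(-1873) + 2435/1708)) = (-5 + 2*(-17)) + 1/((-289 - 1162) + (-1712/(-1873) + 2435/1708)) = (-5 - 34) + 1/(-1451 + (-1712*(-1/1873) + 2435*(1/1708))) = -39 + 1/(-1451 + (1712/1873 + 2435/1708)) = -39 + 1/(-1451 + 7484851/3199084) = -39 + 1/(-4634386033/3199084) = -39 - 3199084/4634386033 = -180744254371/4634386033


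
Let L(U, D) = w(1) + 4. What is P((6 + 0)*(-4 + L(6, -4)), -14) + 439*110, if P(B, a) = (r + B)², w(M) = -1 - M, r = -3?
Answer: 48515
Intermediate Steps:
L(U, D) = 2 (L(U, D) = (-1 - 1*1) + 4 = (-1 - 1) + 4 = -2 + 4 = 2)
P(B, a) = (-3 + B)²
P((6 + 0)*(-4 + L(6, -4)), -14) + 439*110 = (-3 + (6 + 0)*(-4 + 2))² + 439*110 = (-3 + 6*(-2))² + 48290 = (-3 - 12)² + 48290 = (-15)² + 48290 = 225 + 48290 = 48515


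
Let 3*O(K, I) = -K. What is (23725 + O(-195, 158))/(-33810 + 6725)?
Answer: -4758/5417 ≈ -0.87835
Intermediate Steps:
O(K, I) = -K/3 (O(K, I) = (-K)/3 = -K/3)
(23725 + O(-195, 158))/(-33810 + 6725) = (23725 - 1/3*(-195))/(-33810 + 6725) = (23725 + 65)/(-27085) = 23790*(-1/27085) = -4758/5417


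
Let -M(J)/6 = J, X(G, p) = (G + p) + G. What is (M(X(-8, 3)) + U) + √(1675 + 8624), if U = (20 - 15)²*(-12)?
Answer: -222 + √10299 ≈ -120.52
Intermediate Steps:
X(G, p) = p + 2*G
M(J) = -6*J
U = -300 (U = 5²*(-12) = 25*(-12) = -300)
(M(X(-8, 3)) + U) + √(1675 + 8624) = (-6*(3 + 2*(-8)) - 300) + √(1675 + 8624) = (-6*(3 - 16) - 300) + √10299 = (-6*(-13) - 300) + √10299 = (78 - 300) + √10299 = -222 + √10299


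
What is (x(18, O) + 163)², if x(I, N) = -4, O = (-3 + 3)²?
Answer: 25281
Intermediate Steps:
O = 0 (O = 0² = 0)
(x(18, O) + 163)² = (-4 + 163)² = 159² = 25281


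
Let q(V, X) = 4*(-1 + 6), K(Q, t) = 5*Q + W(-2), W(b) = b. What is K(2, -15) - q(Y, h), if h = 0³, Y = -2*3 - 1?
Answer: -12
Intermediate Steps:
Y = -7 (Y = -6 - 1 = -7)
K(Q, t) = -2 + 5*Q (K(Q, t) = 5*Q - 2 = -2 + 5*Q)
h = 0
q(V, X) = 20 (q(V, X) = 4*5 = 20)
K(2, -15) - q(Y, h) = (-2 + 5*2) - 1*20 = (-2 + 10) - 20 = 8 - 20 = -12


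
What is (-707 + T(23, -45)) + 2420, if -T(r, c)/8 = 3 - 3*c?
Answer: 609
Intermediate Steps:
T(r, c) = -24 + 24*c (T(r, c) = -8*(3 - 3*c) = -24 + 24*c)
(-707 + T(23, -45)) + 2420 = (-707 + (-24 + 24*(-45))) + 2420 = (-707 + (-24 - 1080)) + 2420 = (-707 - 1104) + 2420 = -1811 + 2420 = 609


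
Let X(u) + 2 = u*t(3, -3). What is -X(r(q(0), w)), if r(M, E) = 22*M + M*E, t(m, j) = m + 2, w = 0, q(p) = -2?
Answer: 222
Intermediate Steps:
t(m, j) = 2 + m
r(M, E) = 22*M + E*M
X(u) = -2 + 5*u (X(u) = -2 + u*(2 + 3) = -2 + u*5 = -2 + 5*u)
-X(r(q(0), w)) = -(-2 + 5*(-2*(22 + 0))) = -(-2 + 5*(-2*22)) = -(-2 + 5*(-44)) = -(-2 - 220) = -1*(-222) = 222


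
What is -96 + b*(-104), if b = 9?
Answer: -1032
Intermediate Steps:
-96 + b*(-104) = -96 + 9*(-104) = -96 - 936 = -1032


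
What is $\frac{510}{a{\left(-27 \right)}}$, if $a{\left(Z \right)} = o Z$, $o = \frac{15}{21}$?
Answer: $- \frac{238}{9} \approx -26.444$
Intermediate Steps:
$o = \frac{5}{7}$ ($o = 15 \cdot \frac{1}{21} = \frac{5}{7} \approx 0.71429$)
$a{\left(Z \right)} = \frac{5 Z}{7}$
$\frac{510}{a{\left(-27 \right)}} = \frac{510}{\frac{5}{7} \left(-27\right)} = \frac{510}{- \frac{135}{7}} = 510 \left(- \frac{7}{135}\right) = - \frac{238}{9}$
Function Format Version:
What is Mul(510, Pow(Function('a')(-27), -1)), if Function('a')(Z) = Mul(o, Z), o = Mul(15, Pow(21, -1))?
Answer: Rational(-238, 9) ≈ -26.444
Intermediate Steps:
o = Rational(5, 7) (o = Mul(15, Rational(1, 21)) = Rational(5, 7) ≈ 0.71429)
Function('a')(Z) = Mul(Rational(5, 7), Z)
Mul(510, Pow(Function('a')(-27), -1)) = Mul(510, Pow(Mul(Rational(5, 7), -27), -1)) = Mul(510, Pow(Rational(-135, 7), -1)) = Mul(510, Rational(-7, 135)) = Rational(-238, 9)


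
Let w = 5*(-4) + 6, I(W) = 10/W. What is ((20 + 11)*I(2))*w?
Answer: -2170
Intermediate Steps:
w = -14 (w = -20 + 6 = -14)
((20 + 11)*I(2))*w = ((20 + 11)*(10/2))*(-14) = (31*(10*(½)))*(-14) = (31*5)*(-14) = 155*(-14) = -2170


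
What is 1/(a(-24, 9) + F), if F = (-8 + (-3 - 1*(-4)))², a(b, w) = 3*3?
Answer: 1/58 ≈ 0.017241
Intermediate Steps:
a(b, w) = 9
F = 49 (F = (-8 + (-3 + 4))² = (-8 + 1)² = (-7)² = 49)
1/(a(-24, 9) + F) = 1/(9 + 49) = 1/58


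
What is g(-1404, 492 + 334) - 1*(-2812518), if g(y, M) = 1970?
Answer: 2814488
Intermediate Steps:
g(-1404, 492 + 334) - 1*(-2812518) = 1970 - 1*(-2812518) = 1970 + 2812518 = 2814488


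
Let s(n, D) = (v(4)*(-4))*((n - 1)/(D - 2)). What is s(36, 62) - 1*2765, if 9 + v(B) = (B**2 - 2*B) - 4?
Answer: -8260/3 ≈ -2753.3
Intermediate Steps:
v(B) = -13 + B**2 - 2*B (v(B) = -9 + ((B**2 - 2*B) - 4) = -9 + (-4 + B**2 - 2*B) = -13 + B**2 - 2*B)
s(n, D) = 20*(-1 + n)/(-2 + D) (s(n, D) = ((-13 + 4**2 - 2*4)*(-4))*((n - 1)/(D - 2)) = ((-13 + 16 - 8)*(-4))*((-1 + n)/(-2 + D)) = (-5*(-4))*((-1 + n)/(-2 + D)) = 20*((-1 + n)/(-2 + D)) = 20*(-1 + n)/(-2 + D))
s(36, 62) - 1*2765 = 20*(-1 + 36)/(-2 + 62) - 1*2765 = 20*35/60 - 2765 = 20*(1/60)*35 - 2765 = 35/3 - 2765 = -8260/3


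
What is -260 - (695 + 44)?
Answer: -999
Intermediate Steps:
-260 - (695 + 44) = -260 - 1*739 = -260 - 739 = -999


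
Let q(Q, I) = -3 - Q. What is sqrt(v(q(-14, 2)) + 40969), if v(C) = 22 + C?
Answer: sqrt(41002) ≈ 202.49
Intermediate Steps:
sqrt(v(q(-14, 2)) + 40969) = sqrt((22 + (-3 - 1*(-14))) + 40969) = sqrt((22 + (-3 + 14)) + 40969) = sqrt((22 + 11) + 40969) = sqrt(33 + 40969) = sqrt(41002)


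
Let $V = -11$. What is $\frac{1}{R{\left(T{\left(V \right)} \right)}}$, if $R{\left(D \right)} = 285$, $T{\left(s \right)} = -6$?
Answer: $\frac{1}{285} \approx 0.0035088$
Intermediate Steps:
$\frac{1}{R{\left(T{\left(V \right)} \right)}} = \frac{1}{285}$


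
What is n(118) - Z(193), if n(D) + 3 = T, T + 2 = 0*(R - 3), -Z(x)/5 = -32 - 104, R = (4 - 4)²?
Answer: -685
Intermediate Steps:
R = 0 (R = 0² = 0)
Z(x) = 680 (Z(x) = -5*(-32 - 104) = -5*(-136) = 680)
T = -2 (T = -2 + 0*(0 - 3) = -2 + 0*(-3) = -2 + 0 = -2)
n(D) = -5 (n(D) = -3 - 2 = -5)
n(118) - Z(193) = -5 - 1*680 = -5 - 680 = -685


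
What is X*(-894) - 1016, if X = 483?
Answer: -432818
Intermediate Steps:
X*(-894) - 1016 = 483*(-894) - 1016 = -431802 - 1016 = -432818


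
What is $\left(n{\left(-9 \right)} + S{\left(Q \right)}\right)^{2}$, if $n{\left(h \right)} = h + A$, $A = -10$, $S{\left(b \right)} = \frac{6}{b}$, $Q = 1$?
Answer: $169$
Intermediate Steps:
$n{\left(h \right)} = -10 + h$ ($n{\left(h \right)} = h - 10 = -10 + h$)
$\left(n{\left(-9 \right)} + S{\left(Q \right)}\right)^{2} = \left(\left(-10 - 9\right) + \frac{6}{1}\right)^{2} = \left(-19 + 6 \cdot 1\right)^{2} = \left(-19 + 6\right)^{2} = \left(-13\right)^{2} = 169$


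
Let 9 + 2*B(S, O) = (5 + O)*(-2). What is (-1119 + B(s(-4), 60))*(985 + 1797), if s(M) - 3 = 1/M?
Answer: -3306407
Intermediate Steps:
s(M) = 3 + 1/M
B(S, O) = -19/2 - O (B(S, O) = -9/2 + ((5 + O)*(-2))/2 = -9/2 + (-10 - 2*O)/2 = -9/2 + (-5 - O) = -19/2 - O)
(-1119 + B(s(-4), 60))*(985 + 1797) = (-1119 + (-19/2 - 1*60))*(985 + 1797) = (-1119 + (-19/2 - 60))*2782 = (-1119 - 139/2)*2782 = -2377/2*2782 = -3306407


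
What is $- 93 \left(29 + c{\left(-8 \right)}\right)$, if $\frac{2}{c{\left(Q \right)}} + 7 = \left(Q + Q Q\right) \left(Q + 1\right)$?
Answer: $- \frac{358639}{133} \approx -2696.5$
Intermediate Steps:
$c{\left(Q \right)} = \frac{2}{-7 + \left(1 + Q\right) \left(Q + Q^{2}\right)}$ ($c{\left(Q \right)} = \frac{2}{-7 + \left(Q + Q Q\right) \left(Q + 1\right)} = \frac{2}{-7 + \left(Q + Q^{2}\right) \left(1 + Q\right)} = \frac{2}{-7 + \left(1 + Q\right) \left(Q + Q^{2}\right)}$)
$- 93 \left(29 + c{\left(-8 \right)}\right) = - 93 \left(29 + \frac{2}{-7 - 8 + \left(-8\right)^{3} + 2 \left(-8\right)^{2}}\right) = - 93 \left(29 + \frac{2}{-7 - 8 - 512 + 2 \cdot 64}\right) = - 93 \left(29 + \frac{2}{-7 - 8 - 512 + 128}\right) = - 93 \left(29 + \frac{2}{-399}\right) = - 93 \left(29 + 2 \left(- \frac{1}{399}\right)\right) = - 93 \left(29 - \frac{2}{399}\right) = \left(-93\right) \frac{11569}{399} = - \frac{358639}{133}$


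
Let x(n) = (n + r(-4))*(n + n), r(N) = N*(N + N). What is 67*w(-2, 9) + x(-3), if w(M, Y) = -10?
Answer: -844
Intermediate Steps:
r(N) = 2*N² (r(N) = N*(2*N) = 2*N²)
x(n) = 2*n*(32 + n) (x(n) = (n + 2*(-4)²)*(n + n) = (n + 2*16)*(2*n) = (n + 32)*(2*n) = (32 + n)*(2*n) = 2*n*(32 + n))
67*w(-2, 9) + x(-3) = 67*(-10) + 2*(-3)*(32 - 3) = -670 + 2*(-3)*29 = -670 - 174 = -844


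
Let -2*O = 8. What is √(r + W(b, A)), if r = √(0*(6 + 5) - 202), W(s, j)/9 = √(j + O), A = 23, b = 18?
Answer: √(9*√19 + I*√202) ≈ 6.3622 + 1.117*I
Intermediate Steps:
O = -4 (O = -½*8 = -4)
W(s, j) = 9*√(-4 + j) (W(s, j) = 9*√(j - 4) = 9*√(-4 + j))
r = I*√202 (r = √(0*11 - 202) = √(0 - 202) = √(-202) = I*√202 ≈ 14.213*I)
√(r + W(b, A)) = √(I*√202 + 9*√(-4 + 23)) = √(I*√202 + 9*√19) = √(9*√19 + I*√202)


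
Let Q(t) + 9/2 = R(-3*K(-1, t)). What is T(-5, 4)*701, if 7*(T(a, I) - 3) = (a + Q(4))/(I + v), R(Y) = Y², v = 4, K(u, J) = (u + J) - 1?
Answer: 272689/112 ≈ 2434.7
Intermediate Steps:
K(u, J) = -1 + J + u (K(u, J) = (J + u) - 1 = -1 + J + u)
Q(t) = -9/2 + (6 - 3*t)² (Q(t) = -9/2 + (-3*(-1 + t - 1))² = -9/2 + (-3*(-2 + t))² = -9/2 + (6 - 3*t)²)
T(a, I) = 3 + (63/2 + a)/(7*(4 + I)) (T(a, I) = 3 + ((a + (-9/2 + 9*(-2 + 4)²))/(I + 4))/7 = 3 + ((a + (-9/2 + 9*2²))/(4 + I))/7 = 3 + ((a + (-9/2 + 9*4))/(4 + I))/7 = 3 + ((a + (-9/2 + 36))/(4 + I))/7 = 3 + ((a + 63/2)/(4 + I))/7 = 3 + ((63/2 + a)/(4 + I))/7 = 3 + (63/2 + a)/(7*(4 + I)))
T(-5, 4)*701 = ((231 + 2*(-5) + 42*4)/(14*(4 + 4)))*701 = ((1/14)*(231 - 10 + 168)/8)*701 = ((1/14)*(⅛)*389)*701 = (389/112)*701 = 272689/112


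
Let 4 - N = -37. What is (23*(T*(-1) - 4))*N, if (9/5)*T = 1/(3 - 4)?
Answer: -29233/9 ≈ -3248.1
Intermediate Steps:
N = 41 (N = 4 - 1*(-37) = 4 + 37 = 41)
T = -5/9 (T = 5/(9*(3 - 4)) = (5/9)/(-1) = (5/9)*(-1) = -5/9 ≈ -0.55556)
(23*(T*(-1) - 4))*N = (23*(-5/9*(-1) - 4))*41 = (23*(5/9 - 4))*41 = (23*(-31/9))*41 = -713/9*41 = -29233/9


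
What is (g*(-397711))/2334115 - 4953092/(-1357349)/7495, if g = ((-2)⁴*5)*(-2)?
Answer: 2642362647961724/96921322102885 ≈ 27.263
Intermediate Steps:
g = -160 (g = (16*5)*(-2) = 80*(-2) = -160)
(g*(-397711))/2334115 - 4953092/(-1357349)/7495 = -160*(-397711)/2334115 - 4953092/(-1357349)/7495 = 63633760*(1/2334115) - 4953092*(-1/1357349)*(1/7495) = 12726752/466823 + (4953092/1357349)*(1/7495) = 12726752/466823 + 4953092/10173330755 = 2642362647961724/96921322102885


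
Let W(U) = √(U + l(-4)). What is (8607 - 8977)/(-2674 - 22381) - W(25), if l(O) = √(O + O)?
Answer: 74/5011 - √(25 + 2*I*√2) ≈ -4.9932 - 0.28239*I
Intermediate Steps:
l(O) = √2*√O (l(O) = √(2*O) = √2*√O)
W(U) = √(U + 2*I*√2) (W(U) = √(U + √2*√(-4)) = √(U + √2*(2*I)) = √(U + 2*I*√2))
(8607 - 8977)/(-2674 - 22381) - W(25) = (8607 - 8977)/(-2674 - 22381) - √(25 + 2*I*√2) = -370/(-25055) - √(25 + 2*I*√2) = -370*(-1/25055) - √(25 + 2*I*√2) = 74/5011 - √(25 + 2*I*√2)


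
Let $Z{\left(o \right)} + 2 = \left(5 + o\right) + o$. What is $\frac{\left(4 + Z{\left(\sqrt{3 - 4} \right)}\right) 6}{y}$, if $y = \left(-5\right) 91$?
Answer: $- \frac{6}{65} - \frac{12 i}{455} \approx -0.092308 - 0.026374 i$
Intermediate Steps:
$Z{\left(o \right)} = 3 + 2 o$ ($Z{\left(o \right)} = -2 + \left(\left(5 + o\right) + o\right) = -2 + \left(5 + 2 o\right) = 3 + 2 o$)
$y = -455$
$\frac{\left(4 + Z{\left(\sqrt{3 - 4} \right)}\right) 6}{y} = \frac{\left(4 + \left(3 + 2 \sqrt{3 - 4}\right)\right) 6}{-455} = \left(4 + \left(3 + 2 \sqrt{-1}\right)\right) 6 \left(- \frac{1}{455}\right) = \left(4 + \left(3 + 2 i\right)\right) 6 \left(- \frac{1}{455}\right) = \left(7 + 2 i\right) 6 \left(- \frac{1}{455}\right) = \left(42 + 12 i\right) \left(- \frac{1}{455}\right) = - \frac{6}{65} - \frac{12 i}{455}$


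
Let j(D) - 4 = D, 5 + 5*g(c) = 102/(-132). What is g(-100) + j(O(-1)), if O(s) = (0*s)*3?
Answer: 313/110 ≈ 2.8455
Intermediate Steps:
O(s) = 0 (O(s) = 0*3 = 0)
g(c) = -127/110 (g(c) = -1 + (102/(-132))/5 = -1 + (102*(-1/132))/5 = -1 + (⅕)*(-17/22) = -1 - 17/110 = -127/110)
j(D) = 4 + D
g(-100) + j(O(-1)) = -127/110 + (4 + 0) = -127/110 + 4 = 313/110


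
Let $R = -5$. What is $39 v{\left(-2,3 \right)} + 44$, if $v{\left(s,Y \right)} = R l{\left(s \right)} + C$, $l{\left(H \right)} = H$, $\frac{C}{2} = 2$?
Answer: $590$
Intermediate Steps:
$C = 4$ ($C = 2 \cdot 2 = 4$)
$v{\left(s,Y \right)} = 4 - 5 s$ ($v{\left(s,Y \right)} = - 5 s + 4 = 4 - 5 s$)
$39 v{\left(-2,3 \right)} + 44 = 39 \left(4 - -10\right) + 44 = 39 \left(4 + 10\right) + 44 = 39 \cdot 14 + 44 = 546 + 44 = 590$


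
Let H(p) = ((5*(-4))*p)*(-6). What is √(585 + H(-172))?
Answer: I*√20055 ≈ 141.62*I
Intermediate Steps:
H(p) = 120*p (H(p) = -20*p*(-6) = 120*p)
√(585 + H(-172)) = √(585 + 120*(-172)) = √(585 - 20640) = √(-20055) = I*√20055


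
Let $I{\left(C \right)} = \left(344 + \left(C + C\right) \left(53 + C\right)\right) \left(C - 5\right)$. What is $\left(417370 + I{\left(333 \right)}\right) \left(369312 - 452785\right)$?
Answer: $-7082778374490$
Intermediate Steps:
$I{\left(C \right)} = \left(-5 + C\right) \left(344 + 2 C \left(53 + C\right)\right)$ ($I{\left(C \right)} = \left(344 + 2 C \left(53 + C\right)\right) \left(-5 + C\right) = \left(-5 + C\right) \left(344 + 2 C \left(53 + C\right)\right)$)
$\left(417370 + I{\left(333 \right)}\right) \left(369312 - 452785\right) = \left(417370 + \left(-1720 - 61938 + 2 \cdot 333^{3} + 96 \cdot 333^{2}\right)\right) \left(369312 - 452785\right) = \left(417370 + \left(-1720 - 61938 + 2 \cdot 36926037 + 96 \cdot 110889\right)\right) \left(-83473\right) = \left(417370 + \left(-1720 - 61938 + 73852074 + 10645344\right)\right) \left(-83473\right) = \left(417370 + 84433760\right) \left(-83473\right) = 84851130 \left(-83473\right) = -7082778374490$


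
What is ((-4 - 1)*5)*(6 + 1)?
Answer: -175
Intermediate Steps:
((-4 - 1)*5)*(6 + 1) = -5*5*7 = -25*7 = -175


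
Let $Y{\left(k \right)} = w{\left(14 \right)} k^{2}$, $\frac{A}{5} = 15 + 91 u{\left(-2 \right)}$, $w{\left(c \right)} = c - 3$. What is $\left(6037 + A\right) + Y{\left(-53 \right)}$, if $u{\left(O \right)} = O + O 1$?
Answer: $35191$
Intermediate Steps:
$u{\left(O \right)} = 2 O$ ($u{\left(O \right)} = O + O = 2 O$)
$w{\left(c \right)} = -3 + c$ ($w{\left(c \right)} = c - 3 = -3 + c$)
$A = -1745$ ($A = 5 \left(15 + 91 \cdot 2 \left(-2\right)\right) = 5 \left(15 + 91 \left(-4\right)\right) = 5 \left(15 - 364\right) = 5 \left(-349\right) = -1745$)
$Y{\left(k \right)} = 11 k^{2}$ ($Y{\left(k \right)} = \left(-3 + 14\right) k^{2} = 11 k^{2}$)
$\left(6037 + A\right) + Y{\left(-53 \right)} = \left(6037 - 1745\right) + 11 \left(-53\right)^{2} = 4292 + 11 \cdot 2809 = 4292 + 30899 = 35191$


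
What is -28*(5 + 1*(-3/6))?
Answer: -126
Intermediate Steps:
-28*(5 + 1*(-3/6)) = -28*(5 + 1*(-3*1/6)) = -28*(5 + 1*(-1/2)) = -28*(5 - 1/2) = -28*9/2 = -126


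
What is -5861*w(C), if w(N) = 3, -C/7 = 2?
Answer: -17583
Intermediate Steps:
C = -14 (C = -7*2 = -14)
-5861*w(C) = -5861*3 = -17583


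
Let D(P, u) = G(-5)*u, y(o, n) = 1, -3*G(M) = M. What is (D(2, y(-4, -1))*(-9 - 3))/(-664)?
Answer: 5/166 ≈ 0.030120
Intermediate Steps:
G(M) = -M/3
D(P, u) = 5*u/3 (D(P, u) = (-1/3*(-5))*u = 5*u/3)
(D(2, y(-4, -1))*(-9 - 3))/(-664) = (((5/3)*1)*(-9 - 3))/(-664) = ((5/3)*(-12))*(-1/664) = -20*(-1/664) = 5/166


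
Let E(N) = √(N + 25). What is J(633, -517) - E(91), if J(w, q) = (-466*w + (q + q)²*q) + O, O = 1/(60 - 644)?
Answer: -322980399921/584 - 2*√29 ≈ -5.5305e+8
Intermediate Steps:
O = -1/584 (O = 1/(-584) = -1/584 ≈ -0.0017123)
J(w, q) = -1/584 - 466*w + 4*q³ (J(w, q) = (-466*w + (q + q)²*q) - 1/584 = (-466*w + (2*q)²*q) - 1/584 = (-466*w + (4*q²)*q) - 1/584 = (-466*w + 4*q³) - 1/584 = -1/584 - 466*w + 4*q³)
E(N) = √(25 + N)
J(633, -517) - E(91) = (-1/584 - 466*633 + 4*(-517)³) - √(25 + 91) = (-1/584 - 294978 + 4*(-138188413)) - √116 = (-1/584 - 294978 - 552753652) - 2*√29 = -322980399921/584 - 2*√29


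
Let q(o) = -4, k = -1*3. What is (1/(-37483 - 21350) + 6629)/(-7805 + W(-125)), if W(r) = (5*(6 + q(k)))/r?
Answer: -9750098900/11479906791 ≈ -0.84932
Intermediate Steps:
k = -3
W(r) = 10/r (W(r) = (5*(6 - 4))/r = (5*2)/r = 10/r)
(1/(-37483 - 21350) + 6629)/(-7805 + W(-125)) = (1/(-37483 - 21350) + 6629)/(-7805 + 10/(-125)) = (1/(-58833) + 6629)/(-7805 + 10*(-1/125)) = (-1/58833 + 6629)/(-7805 - 2/25) = 390003956/(58833*(-195127/25)) = (390003956/58833)*(-25/195127) = -9750098900/11479906791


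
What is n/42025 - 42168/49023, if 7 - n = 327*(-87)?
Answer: -125703904/686730525 ≈ -0.18305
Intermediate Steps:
n = 28456 (n = 7 - 327*(-87) = 7 - 1*(-28449) = 7 + 28449 = 28456)
n/42025 - 42168/49023 = 28456/42025 - 42168/49023 = 28456*(1/42025) - 42168*1/49023 = 28456/42025 - 14056/16341 = -125703904/686730525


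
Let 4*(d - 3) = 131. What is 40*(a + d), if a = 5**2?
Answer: 2430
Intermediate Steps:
a = 25
d = 143/4 (d = 3 + (1/4)*131 = 3 + 131/4 = 143/4 ≈ 35.750)
40*(a + d) = 40*(25 + 143/4) = 40*(243/4) = 2430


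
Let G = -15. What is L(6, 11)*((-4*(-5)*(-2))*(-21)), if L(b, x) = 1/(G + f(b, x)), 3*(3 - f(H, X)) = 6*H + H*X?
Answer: -420/23 ≈ -18.261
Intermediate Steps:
f(H, X) = 3 - 2*H - H*X/3 (f(H, X) = 3 - (6*H + H*X)/3 = 3 + (-2*H - H*X/3) = 3 - 2*H - H*X/3)
L(b, x) = 1/(-12 - 2*b - b*x/3) (L(b, x) = 1/(-15 + (3 - 2*b - b*x/3)) = 1/(-12 - 2*b - b*x/3))
L(6, 11)*((-4*(-5)*(-2))*(-21)) = (-3/(36 + 6*6 + 6*11))*((-4*(-5)*(-2))*(-21)) = (-3/(36 + 36 + 66))*((20*(-2))*(-21)) = (-3/138)*(-40*(-21)) = -3*1/138*840 = -1/46*840 = -420/23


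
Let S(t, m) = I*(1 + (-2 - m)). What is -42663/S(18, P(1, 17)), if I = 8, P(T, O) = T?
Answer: 42663/16 ≈ 2666.4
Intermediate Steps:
S(t, m) = -8 - 8*m (S(t, m) = 8*(1 + (-2 - m)) = 8*(-1 - m) = -8 - 8*m)
-42663/S(18, P(1, 17)) = -42663/(-8 - 8*1) = -42663/(-8 - 8) = -42663/(-16) = -42663*(-1/16) = 42663/16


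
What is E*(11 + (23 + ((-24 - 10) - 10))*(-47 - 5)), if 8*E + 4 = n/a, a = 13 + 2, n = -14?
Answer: -40811/60 ≈ -680.18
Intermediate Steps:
a = 15
E = -37/60 (E = -1/2 + (-14/15)/8 = -1/2 + (-14*1/15)/8 = -1/2 + (1/8)*(-14/15) = -1/2 - 7/60 = -37/60 ≈ -0.61667)
E*(11 + (23 + ((-24 - 10) - 10))*(-47 - 5)) = -37*(11 + (23 + ((-24 - 10) - 10))*(-47 - 5))/60 = -37*(11 + (23 + (-34 - 10))*(-52))/60 = -37*(11 + (23 - 44)*(-52))/60 = -37*(11 - 21*(-52))/60 = -37*(11 + 1092)/60 = -37/60*1103 = -40811/60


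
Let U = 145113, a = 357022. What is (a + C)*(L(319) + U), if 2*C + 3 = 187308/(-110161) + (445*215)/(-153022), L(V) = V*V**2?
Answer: 98118889875673178200578/8428528271 ≈ 1.1641e+13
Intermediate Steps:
L(V) = V**3
C = -89773068077/33714113084 (C = -3/2 + (187308/(-110161) + (445*215)/(-153022))/2 = -3/2 + (187308*(-1/110161) + 95675*(-1/153022))/2 = -3/2 + (-187308/110161 - 95675/153022)/2 = -3/2 + (1/2)*(-39201898451/16857056542) = -3/2 - 39201898451/33714113084 = -89773068077/33714113084 ≈ -2.6628)
(a + C)*(L(319) + U) = (357022 - 89773068077/33714113084)*(319**3 + 145113) = 12036590308407771*(32461759 + 145113)/33714113084 = (12036590308407771/33714113084)*32606872 = 98118889875673178200578/8428528271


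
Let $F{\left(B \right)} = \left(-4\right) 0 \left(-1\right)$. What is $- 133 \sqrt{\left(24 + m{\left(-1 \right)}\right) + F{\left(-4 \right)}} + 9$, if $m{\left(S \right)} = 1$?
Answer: $-656$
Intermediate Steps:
$F{\left(B \right)} = 0$ ($F{\left(B \right)} = 0 \left(-1\right) = 0$)
$- 133 \sqrt{\left(24 + m{\left(-1 \right)}\right) + F{\left(-4 \right)}} + 9 = - 133 \sqrt{\left(24 + 1\right) + 0} + 9 = - 133 \sqrt{25 + 0} + 9 = - 133 \sqrt{25} + 9 = \left(-133\right) 5 + 9 = -665 + 9 = -656$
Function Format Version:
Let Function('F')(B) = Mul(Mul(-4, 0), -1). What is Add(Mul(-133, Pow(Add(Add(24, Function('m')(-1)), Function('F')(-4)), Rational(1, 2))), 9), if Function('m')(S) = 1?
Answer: -656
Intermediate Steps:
Function('F')(B) = 0 (Function('F')(B) = Mul(0, -1) = 0)
Add(Mul(-133, Pow(Add(Add(24, Function('m')(-1)), Function('F')(-4)), Rational(1, 2))), 9) = Add(Mul(-133, Pow(Add(Add(24, 1), 0), Rational(1, 2))), 9) = Add(Mul(-133, Pow(Add(25, 0), Rational(1, 2))), 9) = Add(Mul(-133, Pow(25, Rational(1, 2))), 9) = Add(Mul(-133, 5), 9) = Add(-665, 9) = -656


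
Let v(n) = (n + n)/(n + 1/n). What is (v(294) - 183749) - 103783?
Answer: -24853230612/86437 ≈ -2.8753e+5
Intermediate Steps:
v(n) = 2*n/(n + 1/n) (v(n) = (2*n)/(n + 1/n) = 2*n/(n + 1/n))
(v(294) - 183749) - 103783 = (2*294²/(1 + 294²) - 183749) - 103783 = (2*86436/(1 + 86436) - 183749) - 103783 = (2*86436/86437 - 183749) - 103783 = (2*86436*(1/86437) - 183749) - 103783 = (172872/86437 - 183749) - 103783 = -15882539441/86437 - 103783 = -24853230612/86437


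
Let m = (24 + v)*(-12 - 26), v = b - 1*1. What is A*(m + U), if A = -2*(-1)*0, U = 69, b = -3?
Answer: 0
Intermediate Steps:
v = -4 (v = -3 - 1*1 = -3 - 1 = -4)
m = -760 (m = (24 - 4)*(-12 - 26) = 20*(-38) = -760)
A = 0 (A = 2*0 = 0)
A*(m + U) = 0*(-760 + 69) = 0*(-691) = 0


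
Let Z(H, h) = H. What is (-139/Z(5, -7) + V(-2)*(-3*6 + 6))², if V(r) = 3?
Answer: 101761/25 ≈ 4070.4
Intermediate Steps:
(-139/Z(5, -7) + V(-2)*(-3*6 + 6))² = (-139/5 + 3*(-3*6 + 6))² = (-139*⅕ + 3*(-18 + 6))² = (-139/5 + 3*(-12))² = (-139/5 - 36)² = (-319/5)² = 101761/25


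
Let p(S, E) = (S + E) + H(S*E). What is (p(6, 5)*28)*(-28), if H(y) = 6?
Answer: -13328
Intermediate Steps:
p(S, E) = 6 + E + S (p(S, E) = (S + E) + 6 = (E + S) + 6 = 6 + E + S)
(p(6, 5)*28)*(-28) = ((6 + 5 + 6)*28)*(-28) = (17*28)*(-28) = 476*(-28) = -13328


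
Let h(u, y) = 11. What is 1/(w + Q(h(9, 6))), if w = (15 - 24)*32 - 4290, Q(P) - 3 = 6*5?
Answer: -1/4545 ≈ -0.00022002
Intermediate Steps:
Q(P) = 33 (Q(P) = 3 + 6*5 = 3 + 30 = 33)
w = -4578 (w = -9*32 - 4290 = -288 - 4290 = -4578)
1/(w + Q(h(9, 6))) = 1/(-4578 + 33) = 1/(-4545) = -1/4545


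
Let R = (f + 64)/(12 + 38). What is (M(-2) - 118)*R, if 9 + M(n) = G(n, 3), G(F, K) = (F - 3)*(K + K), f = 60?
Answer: -9734/25 ≈ -389.36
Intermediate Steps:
G(F, K) = 2*K*(-3 + F) (G(F, K) = (-3 + F)*(2*K) = 2*K*(-3 + F))
M(n) = -27 + 6*n (M(n) = -9 + 2*3*(-3 + n) = -9 + (-18 + 6*n) = -27 + 6*n)
R = 62/25 (R = (60 + 64)/(12 + 38) = 124/50 = 124*(1/50) = 62/25 ≈ 2.4800)
(M(-2) - 118)*R = ((-27 + 6*(-2)) - 118)*(62/25) = ((-27 - 12) - 118)*(62/25) = (-39 - 118)*(62/25) = -157*62/25 = -9734/25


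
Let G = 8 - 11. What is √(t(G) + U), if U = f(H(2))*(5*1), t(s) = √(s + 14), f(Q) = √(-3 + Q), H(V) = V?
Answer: √(√11 + 5*I) ≈ 2.1583 + 1.1583*I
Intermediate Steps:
G = -3
t(s) = √(14 + s)
U = 5*I (U = √(-3 + 2)*(5*1) = √(-1)*5 = I*5 = 5*I ≈ 5.0*I)
√(t(G) + U) = √(√(14 - 3) + 5*I) = √(√11 + 5*I)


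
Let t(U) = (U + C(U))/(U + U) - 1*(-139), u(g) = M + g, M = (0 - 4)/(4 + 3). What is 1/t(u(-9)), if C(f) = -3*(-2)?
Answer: 134/18651 ≈ 0.0071846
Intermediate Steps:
C(f) = 6
M = -4/7 ≈ -0.57143
u(g) = -4/7 + g
t(U) = 139 + (6 + U)/(2*U) (t(U) = (U + 6)/(U + U) - 1*(-139) = (6 + U)/((2*U)) + 139 = (6 + U)*(1/(2*U)) + 139 = (6 + U)/(2*U) + 139 = 139 + (6 + U)/(2*U))
1/t(u(-9)) = 1/(279/2 + 3/(-4/7 - 9)) = 1/(279/2 + 3/(-67/7)) = 1/(279/2 + 3*(-7/67)) = 1/(279/2 - 21/67) = 1/(18651/134) = 134/18651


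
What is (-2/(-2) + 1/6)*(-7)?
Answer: -49/6 ≈ -8.1667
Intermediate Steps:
(-2/(-2) + 1/6)*(-7) = (-2*(-1/2) + 1*(1/6))*(-7) = (1 + 1/6)*(-7) = (7/6)*(-7) = -49/6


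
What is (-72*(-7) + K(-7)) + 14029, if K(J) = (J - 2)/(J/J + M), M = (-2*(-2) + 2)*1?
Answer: 101722/7 ≈ 14532.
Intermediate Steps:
M = 6 (M = (4 + 2)*1 = 6*1 = 6)
K(J) = -2/7 + J/7 (K(J) = (J - 2)/(J/J + 6) = (-2 + J)/(1 + 6) = (-2 + J)/7 = (-2 + J)*(1/7) = -2/7 + J/7)
(-72*(-7) + K(-7)) + 14029 = (-72*(-7) + (-2/7 + (1/7)*(-7))) + 14029 = (504 + (-2/7 - 1)) + 14029 = (504 - 9/7) + 14029 = 3519/7 + 14029 = 101722/7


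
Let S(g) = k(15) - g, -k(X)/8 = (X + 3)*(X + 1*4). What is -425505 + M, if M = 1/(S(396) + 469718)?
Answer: -198534675929/466586 ≈ -4.2551e+5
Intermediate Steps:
k(X) = -8*(3 + X)*(4 + X) (k(X) = -8*(X + 3)*(X + 1*4) = -8*(3 + X)*(X + 4) = -8*(3 + X)*(4 + X))
S(g) = -2736 - g (S(g) = (-96 - 56*15 - 8*15²) - g = (-96 - 840 - 8*225) - g = (-96 - 840 - 1800) - g = -2736 - g)
M = 1/466586 (M = 1/((-2736 - 1*396) + 469718) = 1/((-2736 - 396) + 469718) = 1/(-3132 + 469718) = 1/466586 ≈ 2.1432e-6)
-425505 + M = -425505 + 1/466586 = -198534675929/466586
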